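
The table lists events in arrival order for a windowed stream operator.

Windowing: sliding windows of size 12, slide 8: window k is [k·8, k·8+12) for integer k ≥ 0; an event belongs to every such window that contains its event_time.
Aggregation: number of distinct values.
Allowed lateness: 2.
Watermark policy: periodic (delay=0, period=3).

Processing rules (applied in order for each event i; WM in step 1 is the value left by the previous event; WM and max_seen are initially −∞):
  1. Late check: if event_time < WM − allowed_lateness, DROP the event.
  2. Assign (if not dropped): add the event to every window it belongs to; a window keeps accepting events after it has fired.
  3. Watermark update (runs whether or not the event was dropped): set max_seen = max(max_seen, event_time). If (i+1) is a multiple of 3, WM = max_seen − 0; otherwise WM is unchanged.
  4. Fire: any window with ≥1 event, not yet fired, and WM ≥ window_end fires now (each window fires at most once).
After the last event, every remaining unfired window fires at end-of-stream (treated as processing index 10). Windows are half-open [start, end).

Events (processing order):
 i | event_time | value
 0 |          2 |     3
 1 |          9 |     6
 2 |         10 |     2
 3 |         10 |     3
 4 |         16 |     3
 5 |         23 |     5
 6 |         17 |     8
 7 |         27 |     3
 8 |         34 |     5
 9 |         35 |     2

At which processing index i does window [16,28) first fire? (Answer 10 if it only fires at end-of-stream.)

8

i=0 t=2 v=3: → [0,12); WM=−∞
i=1 t=9 v=6: → [8,20),[0,12); WM=−∞
i=2 t=10 v=2: → [8,20),[0,12); WM=10
i=3 t=10 v=3: → [8,20),[0,12); WM=10
i=4 t=16 v=3: → [16,28),[8,20); WM=10
i=5 t=23 v=5: → [16,28); WM=23; [0,12) fires=3 [8,20) fires=3
i=6 t=17 v=8: DROP (t<23-2); WM=23
i=7 t=27 v=3: → [24,36),[16,28); WM=23
i=8 t=34 v=5: → [32,44),[24,36); WM=34; [16,28) fires=2
i=9 t=35 v=2: → [32,44),[24,36); WM=34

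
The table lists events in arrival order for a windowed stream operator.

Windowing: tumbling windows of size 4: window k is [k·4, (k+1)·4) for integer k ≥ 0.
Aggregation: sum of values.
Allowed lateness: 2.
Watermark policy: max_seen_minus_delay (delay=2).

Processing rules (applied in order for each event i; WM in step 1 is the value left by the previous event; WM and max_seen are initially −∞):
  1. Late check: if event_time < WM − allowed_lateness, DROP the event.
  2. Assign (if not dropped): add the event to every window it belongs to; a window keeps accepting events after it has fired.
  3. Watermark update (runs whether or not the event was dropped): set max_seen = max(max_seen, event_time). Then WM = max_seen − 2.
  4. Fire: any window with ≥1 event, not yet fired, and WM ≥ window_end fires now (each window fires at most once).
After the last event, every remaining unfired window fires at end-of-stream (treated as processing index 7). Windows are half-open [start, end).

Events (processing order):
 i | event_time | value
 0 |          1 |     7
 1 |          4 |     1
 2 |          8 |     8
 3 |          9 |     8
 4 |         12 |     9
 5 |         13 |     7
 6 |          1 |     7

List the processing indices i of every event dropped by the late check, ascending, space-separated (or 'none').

6

i=0 t=1 v=7: → [0,4); WM=-1
i=1 t=4 v=1: → [4,8); WM=2
i=2 t=8 v=8: → [8,12); WM=6; [0,4) fires=7
i=3 t=9 v=8: → [8,12); WM=7
i=4 t=12 v=9: → [12,16); WM=10; [4,8) fires=1
i=5 t=13 v=7: → [12,16); WM=11
i=6 t=1 v=7: DROP (t<11-2); WM=11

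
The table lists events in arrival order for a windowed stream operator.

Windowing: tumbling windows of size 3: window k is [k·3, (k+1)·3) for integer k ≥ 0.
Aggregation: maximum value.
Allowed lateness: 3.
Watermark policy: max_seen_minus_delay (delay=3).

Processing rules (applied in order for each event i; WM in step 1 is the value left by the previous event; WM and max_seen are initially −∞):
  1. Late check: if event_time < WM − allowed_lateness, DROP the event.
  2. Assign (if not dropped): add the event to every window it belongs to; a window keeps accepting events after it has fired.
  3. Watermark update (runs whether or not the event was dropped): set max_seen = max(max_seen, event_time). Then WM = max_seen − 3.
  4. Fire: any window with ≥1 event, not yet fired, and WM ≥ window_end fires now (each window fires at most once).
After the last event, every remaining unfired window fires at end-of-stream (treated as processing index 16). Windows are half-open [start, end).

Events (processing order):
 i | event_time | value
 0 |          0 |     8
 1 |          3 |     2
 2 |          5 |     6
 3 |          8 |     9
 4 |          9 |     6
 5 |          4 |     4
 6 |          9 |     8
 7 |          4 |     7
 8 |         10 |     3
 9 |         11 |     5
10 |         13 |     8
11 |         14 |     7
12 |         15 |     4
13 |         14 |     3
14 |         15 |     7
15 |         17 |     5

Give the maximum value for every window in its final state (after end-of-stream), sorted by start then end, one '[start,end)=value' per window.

[0,3)=8 [3,6)=7 [6,9)=9 [9,12)=8 [12,15)=8 [15,18)=7

i=0 t=0 v=8: → [0,3); WM=-3
i=1 t=3 v=2: → [3,6); WM=0
i=2 t=5 v=6: → [3,6); WM=2
i=3 t=8 v=9: → [6,9); WM=5; [0,3) fires=8
i=4 t=9 v=6: → [9,12); WM=6; [3,6) fires=6
i=5 t=4 v=4: → [3,6); WM=6
i=6 t=9 v=8: → [9,12); WM=6
i=7 t=4 v=7: → [3,6); WM=6
i=8 t=10 v=3: → [9,12); WM=7
i=9 t=11 v=5: → [9,12); WM=8
i=10 t=13 v=8: → [12,15); WM=10; [6,9) fires=9
i=11 t=14 v=7: → [12,15); WM=11
i=12 t=15 v=4: → [15,18); WM=12; [9,12) fires=8
i=13 t=14 v=3: → [12,15); WM=12
i=14 t=15 v=7: → [15,18); WM=12
i=15 t=17 v=5: → [15,18); WM=14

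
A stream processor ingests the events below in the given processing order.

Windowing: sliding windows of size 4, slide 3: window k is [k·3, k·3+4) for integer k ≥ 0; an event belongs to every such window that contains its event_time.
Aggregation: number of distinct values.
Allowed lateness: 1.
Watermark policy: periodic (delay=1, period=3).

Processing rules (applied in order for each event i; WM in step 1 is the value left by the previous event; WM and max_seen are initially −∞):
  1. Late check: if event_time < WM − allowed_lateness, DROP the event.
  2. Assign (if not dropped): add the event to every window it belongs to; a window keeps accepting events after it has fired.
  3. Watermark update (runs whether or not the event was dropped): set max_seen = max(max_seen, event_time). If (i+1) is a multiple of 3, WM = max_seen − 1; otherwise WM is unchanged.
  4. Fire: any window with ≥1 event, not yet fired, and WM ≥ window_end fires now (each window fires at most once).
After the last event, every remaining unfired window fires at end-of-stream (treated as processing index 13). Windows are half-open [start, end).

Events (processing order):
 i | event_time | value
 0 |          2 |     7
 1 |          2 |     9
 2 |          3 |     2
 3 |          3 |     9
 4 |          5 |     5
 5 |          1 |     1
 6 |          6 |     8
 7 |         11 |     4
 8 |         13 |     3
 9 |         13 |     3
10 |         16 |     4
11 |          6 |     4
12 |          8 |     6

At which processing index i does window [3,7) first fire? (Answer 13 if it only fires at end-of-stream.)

8

i=0 t=2 v=7: → [0,4); WM=−∞
i=1 t=2 v=9: → [0,4); WM=−∞
i=2 t=3 v=2: → [3,7),[0,4); WM=2
i=3 t=3 v=9: → [3,7),[0,4); WM=2
i=4 t=5 v=5: → [3,7); WM=2
i=5 t=1 v=1: → [0,4); WM=4; [0,4) fires=4
i=6 t=6 v=8: → [6,10),[3,7); WM=4
i=7 t=11 v=4: → [9,13); WM=4
i=8 t=13 v=3: → [12,16); WM=12; [3,7) fires=4 [6,10) fires=1
i=9 t=13 v=3: → [12,16); WM=12
i=10 t=16 v=4: → [15,19); WM=12
i=11 t=6 v=4: DROP (t<12-1); WM=15; [9,13) fires=1
i=12 t=8 v=6: DROP (t<15-1); WM=15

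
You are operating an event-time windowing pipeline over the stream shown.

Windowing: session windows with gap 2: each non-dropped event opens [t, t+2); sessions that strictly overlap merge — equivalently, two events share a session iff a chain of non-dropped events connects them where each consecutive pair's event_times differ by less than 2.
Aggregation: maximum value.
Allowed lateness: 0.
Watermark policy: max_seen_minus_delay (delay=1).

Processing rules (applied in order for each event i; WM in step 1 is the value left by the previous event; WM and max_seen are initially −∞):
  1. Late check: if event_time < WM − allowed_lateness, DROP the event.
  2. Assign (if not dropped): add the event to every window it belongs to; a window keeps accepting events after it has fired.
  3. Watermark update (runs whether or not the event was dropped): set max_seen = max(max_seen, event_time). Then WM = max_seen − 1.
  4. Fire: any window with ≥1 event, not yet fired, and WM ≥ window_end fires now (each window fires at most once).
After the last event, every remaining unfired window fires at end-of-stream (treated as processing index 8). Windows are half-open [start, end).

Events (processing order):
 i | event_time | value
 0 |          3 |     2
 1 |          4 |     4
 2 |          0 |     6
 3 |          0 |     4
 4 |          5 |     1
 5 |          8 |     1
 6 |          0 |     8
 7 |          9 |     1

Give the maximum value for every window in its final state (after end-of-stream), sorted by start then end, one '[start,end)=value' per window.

[3,7)=4 [8,11)=1

i=0 t=3 v=2: → [3,5); WM=2
i=1 t=4 v=4: → [3,6); WM=3
i=2 t=0 v=6: DROP (t<3-0); WM=3
i=3 t=0 v=4: DROP (t<3-0); WM=3
i=4 t=5 v=1: → [3,7); WM=4
i=5 t=8 v=1: → [8,10); WM=7
i=6 t=0 v=8: DROP (t<7-0); WM=7
i=7 t=9 v=1: → [8,11); WM=8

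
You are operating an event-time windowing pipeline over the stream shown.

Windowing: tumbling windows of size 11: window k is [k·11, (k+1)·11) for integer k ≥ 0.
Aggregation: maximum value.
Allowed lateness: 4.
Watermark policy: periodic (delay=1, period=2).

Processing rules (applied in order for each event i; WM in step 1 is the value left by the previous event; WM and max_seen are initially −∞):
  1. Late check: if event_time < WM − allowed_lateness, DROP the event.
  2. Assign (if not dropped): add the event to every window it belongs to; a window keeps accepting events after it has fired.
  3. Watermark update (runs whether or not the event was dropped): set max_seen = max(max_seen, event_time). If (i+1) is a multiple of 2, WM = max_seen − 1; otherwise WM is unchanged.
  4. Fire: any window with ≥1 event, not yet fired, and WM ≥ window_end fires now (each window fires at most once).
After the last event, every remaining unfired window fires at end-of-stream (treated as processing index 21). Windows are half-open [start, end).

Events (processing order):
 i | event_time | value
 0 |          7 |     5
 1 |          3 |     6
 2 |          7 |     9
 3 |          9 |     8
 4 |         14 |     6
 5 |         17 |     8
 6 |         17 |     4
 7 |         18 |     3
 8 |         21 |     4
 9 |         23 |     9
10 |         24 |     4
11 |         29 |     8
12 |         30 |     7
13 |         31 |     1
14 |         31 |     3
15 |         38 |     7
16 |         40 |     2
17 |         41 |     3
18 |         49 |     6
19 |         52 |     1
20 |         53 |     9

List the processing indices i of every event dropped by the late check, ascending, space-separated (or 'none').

none

i=0 t=7 v=5: → [0,11); WM=−∞
i=1 t=3 v=6: → [0,11); WM=6
i=2 t=7 v=9: → [0,11); WM=6
i=3 t=9 v=8: → [0,11); WM=8
i=4 t=14 v=6: → [11,22); WM=8
i=5 t=17 v=8: → [11,22); WM=16; [0,11) fires=9
i=6 t=17 v=4: → [11,22); WM=16
i=7 t=18 v=3: → [11,22); WM=17
i=8 t=21 v=4: → [11,22); WM=17
i=9 t=23 v=9: → [22,33); WM=22; [11,22) fires=8
i=10 t=24 v=4: → [22,33); WM=22
i=11 t=29 v=8: → [22,33); WM=28
i=12 t=30 v=7: → [22,33); WM=28
i=13 t=31 v=1: → [22,33); WM=30
i=14 t=31 v=3: → [22,33); WM=30
i=15 t=38 v=7: → [33,44); WM=37; [22,33) fires=9
i=16 t=40 v=2: → [33,44); WM=37
i=17 t=41 v=3: → [33,44); WM=40
i=18 t=49 v=6: → [44,55); WM=40
i=19 t=52 v=1: → [44,55); WM=51; [33,44) fires=7
i=20 t=53 v=9: → [44,55); WM=51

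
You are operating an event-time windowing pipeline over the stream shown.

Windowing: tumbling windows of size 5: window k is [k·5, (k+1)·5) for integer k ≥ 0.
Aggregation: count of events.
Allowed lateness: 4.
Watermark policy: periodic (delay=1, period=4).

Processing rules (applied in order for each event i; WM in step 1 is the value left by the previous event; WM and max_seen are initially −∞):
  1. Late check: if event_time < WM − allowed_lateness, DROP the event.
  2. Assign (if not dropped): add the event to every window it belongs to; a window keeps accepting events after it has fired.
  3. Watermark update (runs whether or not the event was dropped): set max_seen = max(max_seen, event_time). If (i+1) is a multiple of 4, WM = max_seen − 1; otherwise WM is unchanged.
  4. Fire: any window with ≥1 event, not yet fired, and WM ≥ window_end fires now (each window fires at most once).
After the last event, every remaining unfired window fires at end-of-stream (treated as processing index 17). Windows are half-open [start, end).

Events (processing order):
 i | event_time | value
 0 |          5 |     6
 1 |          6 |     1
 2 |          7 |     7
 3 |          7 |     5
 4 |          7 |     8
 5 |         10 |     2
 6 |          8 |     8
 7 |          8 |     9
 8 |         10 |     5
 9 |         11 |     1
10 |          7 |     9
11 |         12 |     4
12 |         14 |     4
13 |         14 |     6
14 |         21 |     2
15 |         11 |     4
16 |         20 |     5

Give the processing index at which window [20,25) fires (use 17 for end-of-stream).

i=0 t=5 v=6: → [5,10); WM=−∞
i=1 t=6 v=1: → [5,10); WM=−∞
i=2 t=7 v=7: → [5,10); WM=−∞
i=3 t=7 v=5: → [5,10); WM=6
i=4 t=7 v=8: → [5,10); WM=6
i=5 t=10 v=2: → [10,15); WM=6
i=6 t=8 v=8: → [5,10); WM=6
i=7 t=8 v=9: → [5,10); WM=9
i=8 t=10 v=5: → [10,15); WM=9
i=9 t=11 v=1: → [10,15); WM=9
i=10 t=7 v=9: → [5,10); WM=9
i=11 t=12 v=4: → [10,15); WM=11; [5,10) fires=8
i=12 t=14 v=4: → [10,15); WM=11
i=13 t=14 v=6: → [10,15); WM=11
i=14 t=21 v=2: → [20,25); WM=11
i=15 t=11 v=4: → [10,15); WM=20; [10,15) fires=7
i=16 t=20 v=5: → [20,25); WM=20

17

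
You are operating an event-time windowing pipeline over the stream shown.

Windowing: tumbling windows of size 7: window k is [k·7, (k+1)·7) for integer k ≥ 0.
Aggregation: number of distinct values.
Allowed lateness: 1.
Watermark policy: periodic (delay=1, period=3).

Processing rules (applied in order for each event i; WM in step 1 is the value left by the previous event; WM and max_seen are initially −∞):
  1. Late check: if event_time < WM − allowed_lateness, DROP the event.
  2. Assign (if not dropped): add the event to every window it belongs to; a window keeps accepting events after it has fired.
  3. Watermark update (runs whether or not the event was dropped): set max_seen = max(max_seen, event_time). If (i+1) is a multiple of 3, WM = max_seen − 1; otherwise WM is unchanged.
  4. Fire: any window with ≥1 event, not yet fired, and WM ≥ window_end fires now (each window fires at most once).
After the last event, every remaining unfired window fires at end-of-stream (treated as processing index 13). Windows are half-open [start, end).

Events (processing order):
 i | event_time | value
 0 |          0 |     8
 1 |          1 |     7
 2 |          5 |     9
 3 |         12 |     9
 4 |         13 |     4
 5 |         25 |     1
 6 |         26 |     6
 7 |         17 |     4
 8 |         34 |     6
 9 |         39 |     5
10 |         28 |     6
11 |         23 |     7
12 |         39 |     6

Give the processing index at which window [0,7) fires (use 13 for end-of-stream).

5

i=0 t=0 v=8: → [0,7); WM=−∞
i=1 t=1 v=7: → [0,7); WM=−∞
i=2 t=5 v=9: → [0,7); WM=4
i=3 t=12 v=9: → [7,14); WM=4
i=4 t=13 v=4: → [7,14); WM=4
i=5 t=25 v=1: → [21,28); WM=24; [0,7) fires=3 [7,14) fires=2
i=6 t=26 v=6: → [21,28); WM=24
i=7 t=17 v=4: DROP (t<24-1); WM=24
i=8 t=34 v=6: → [28,35); WM=33; [21,28) fires=2
i=9 t=39 v=5: → [35,42); WM=33
i=10 t=28 v=6: DROP (t<33-1); WM=33
i=11 t=23 v=7: DROP (t<33-1); WM=38; [28,35) fires=1
i=12 t=39 v=6: → [35,42); WM=38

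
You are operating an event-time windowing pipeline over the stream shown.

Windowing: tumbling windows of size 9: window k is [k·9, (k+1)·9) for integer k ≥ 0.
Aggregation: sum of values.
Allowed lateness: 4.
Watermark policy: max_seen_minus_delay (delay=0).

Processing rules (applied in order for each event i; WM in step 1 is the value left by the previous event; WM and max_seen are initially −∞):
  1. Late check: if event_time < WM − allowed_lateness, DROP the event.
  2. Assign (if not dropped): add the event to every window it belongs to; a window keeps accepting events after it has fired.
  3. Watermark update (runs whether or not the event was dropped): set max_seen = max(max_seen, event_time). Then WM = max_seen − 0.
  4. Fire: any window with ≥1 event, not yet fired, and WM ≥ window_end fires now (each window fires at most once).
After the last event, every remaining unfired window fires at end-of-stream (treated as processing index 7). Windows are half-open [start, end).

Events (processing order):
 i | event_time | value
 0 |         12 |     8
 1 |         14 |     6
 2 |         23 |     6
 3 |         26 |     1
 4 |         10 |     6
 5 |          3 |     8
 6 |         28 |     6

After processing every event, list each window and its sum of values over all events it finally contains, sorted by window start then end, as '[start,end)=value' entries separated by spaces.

[9,18)=14 [18,27)=7 [27,36)=6

i=0 t=12 v=8: → [9,18); WM=12
i=1 t=14 v=6: → [9,18); WM=14
i=2 t=23 v=6: → [18,27); WM=23; [9,18) fires=14
i=3 t=26 v=1: → [18,27); WM=26
i=4 t=10 v=6: DROP (t<26-4); WM=26
i=5 t=3 v=8: DROP (t<26-4); WM=26
i=6 t=28 v=6: → [27,36); WM=28; [18,27) fires=7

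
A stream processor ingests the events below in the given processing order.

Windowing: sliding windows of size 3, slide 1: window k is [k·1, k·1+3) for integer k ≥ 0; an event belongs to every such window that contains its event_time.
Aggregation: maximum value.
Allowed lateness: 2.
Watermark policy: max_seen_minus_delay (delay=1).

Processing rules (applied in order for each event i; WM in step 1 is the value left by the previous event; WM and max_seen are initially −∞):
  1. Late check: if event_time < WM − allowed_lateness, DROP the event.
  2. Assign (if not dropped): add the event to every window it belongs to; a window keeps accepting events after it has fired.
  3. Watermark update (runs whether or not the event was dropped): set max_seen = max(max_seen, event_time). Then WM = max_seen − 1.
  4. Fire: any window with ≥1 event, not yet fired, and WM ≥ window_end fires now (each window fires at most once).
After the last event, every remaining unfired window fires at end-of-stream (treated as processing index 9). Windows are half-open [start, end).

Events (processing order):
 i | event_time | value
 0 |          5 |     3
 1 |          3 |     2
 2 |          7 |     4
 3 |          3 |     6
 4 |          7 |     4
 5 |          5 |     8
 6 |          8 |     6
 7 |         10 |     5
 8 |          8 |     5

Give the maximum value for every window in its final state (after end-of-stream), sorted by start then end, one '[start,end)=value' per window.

i=0 t=5 v=3: → [5,8),[4,7),[3,6); WM=4
i=1 t=3 v=2: → [3,6),[2,5),[1,4); WM=4; [1,4) fires=2
i=2 t=7 v=4: → [7,10),[6,9),[5,8); WM=6; [2,5) fires=2 [3,6) fires=3
i=3 t=3 v=6: DROP (t<6-2); WM=6
i=4 t=7 v=4: → [7,10),[6,9),[5,8); WM=6
i=5 t=5 v=8: → [5,8),[4,7),[3,6); WM=6
i=6 t=8 v=6: → [8,11),[7,10),[6,9); WM=7; [4,7) fires=8
i=7 t=10 v=5: → [10,13),[9,12),[8,11); WM=9; [5,8) fires=8 [6,9) fires=6
i=8 t=8 v=5: → [8,11),[7,10),[6,9); WM=9

[1,4)=2 [2,5)=2 [3,6)=8 [4,7)=8 [5,8)=8 [6,9)=6 [7,10)=6 [8,11)=6 [9,12)=5 [10,13)=5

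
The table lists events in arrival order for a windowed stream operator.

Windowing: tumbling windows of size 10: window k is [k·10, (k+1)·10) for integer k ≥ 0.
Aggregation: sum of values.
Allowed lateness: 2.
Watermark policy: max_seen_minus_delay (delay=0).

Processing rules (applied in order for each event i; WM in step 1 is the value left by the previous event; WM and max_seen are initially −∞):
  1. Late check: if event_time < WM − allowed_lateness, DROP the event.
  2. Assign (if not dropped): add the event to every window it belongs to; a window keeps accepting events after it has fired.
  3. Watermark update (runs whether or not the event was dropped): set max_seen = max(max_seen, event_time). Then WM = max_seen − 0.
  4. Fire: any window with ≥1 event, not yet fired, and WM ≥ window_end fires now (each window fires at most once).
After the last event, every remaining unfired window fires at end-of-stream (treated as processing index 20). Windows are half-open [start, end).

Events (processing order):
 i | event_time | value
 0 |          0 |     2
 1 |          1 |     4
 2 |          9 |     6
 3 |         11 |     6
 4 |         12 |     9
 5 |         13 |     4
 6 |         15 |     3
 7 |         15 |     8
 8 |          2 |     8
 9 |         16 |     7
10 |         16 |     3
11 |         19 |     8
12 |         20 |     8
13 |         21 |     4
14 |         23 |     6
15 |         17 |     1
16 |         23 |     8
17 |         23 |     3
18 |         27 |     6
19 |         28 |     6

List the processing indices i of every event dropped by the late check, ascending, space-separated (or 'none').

i=0 t=0 v=2: → [0,10); WM=0
i=1 t=1 v=4: → [0,10); WM=1
i=2 t=9 v=6: → [0,10); WM=9
i=3 t=11 v=6: → [10,20); WM=11; [0,10) fires=12
i=4 t=12 v=9: → [10,20); WM=12
i=5 t=13 v=4: → [10,20); WM=13
i=6 t=15 v=3: → [10,20); WM=15
i=7 t=15 v=8: → [10,20); WM=15
i=8 t=2 v=8: DROP (t<15-2); WM=15
i=9 t=16 v=7: → [10,20); WM=16
i=10 t=16 v=3: → [10,20); WM=16
i=11 t=19 v=8: → [10,20); WM=19
i=12 t=20 v=8: → [20,30); WM=20; [10,20) fires=48
i=13 t=21 v=4: → [20,30); WM=21
i=14 t=23 v=6: → [20,30); WM=23
i=15 t=17 v=1: DROP (t<23-2); WM=23
i=16 t=23 v=8: → [20,30); WM=23
i=17 t=23 v=3: → [20,30); WM=23
i=18 t=27 v=6: → [20,30); WM=27
i=19 t=28 v=6: → [20,30); WM=28

8 15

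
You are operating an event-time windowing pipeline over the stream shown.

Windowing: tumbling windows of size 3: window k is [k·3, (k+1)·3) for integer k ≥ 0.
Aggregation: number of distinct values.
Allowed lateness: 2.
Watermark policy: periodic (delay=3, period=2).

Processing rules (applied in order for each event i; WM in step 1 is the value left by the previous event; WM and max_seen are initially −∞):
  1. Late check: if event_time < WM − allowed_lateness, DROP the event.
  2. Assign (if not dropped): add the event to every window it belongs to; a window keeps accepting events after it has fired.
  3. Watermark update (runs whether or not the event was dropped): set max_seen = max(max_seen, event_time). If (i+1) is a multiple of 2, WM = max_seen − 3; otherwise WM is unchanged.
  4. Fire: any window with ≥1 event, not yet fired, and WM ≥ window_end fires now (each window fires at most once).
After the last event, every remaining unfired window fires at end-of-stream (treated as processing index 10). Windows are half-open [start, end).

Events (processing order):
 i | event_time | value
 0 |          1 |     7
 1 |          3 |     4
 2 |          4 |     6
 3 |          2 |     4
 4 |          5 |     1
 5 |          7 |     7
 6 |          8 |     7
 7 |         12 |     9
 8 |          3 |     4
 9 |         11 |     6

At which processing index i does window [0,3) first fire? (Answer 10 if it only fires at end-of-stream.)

5

i=0 t=1 v=7: → [0,3); WM=−∞
i=1 t=3 v=4: → [3,6); WM=0
i=2 t=4 v=6: → [3,6); WM=0
i=3 t=2 v=4: → [0,3); WM=1
i=4 t=5 v=1: → [3,6); WM=1
i=5 t=7 v=7: → [6,9); WM=4; [0,3) fires=2
i=6 t=8 v=7: → [6,9); WM=4
i=7 t=12 v=9: → [12,15); WM=9; [3,6) fires=3 [6,9) fires=1
i=8 t=3 v=4: DROP (t<9-2); WM=9
i=9 t=11 v=6: → [9,12); WM=9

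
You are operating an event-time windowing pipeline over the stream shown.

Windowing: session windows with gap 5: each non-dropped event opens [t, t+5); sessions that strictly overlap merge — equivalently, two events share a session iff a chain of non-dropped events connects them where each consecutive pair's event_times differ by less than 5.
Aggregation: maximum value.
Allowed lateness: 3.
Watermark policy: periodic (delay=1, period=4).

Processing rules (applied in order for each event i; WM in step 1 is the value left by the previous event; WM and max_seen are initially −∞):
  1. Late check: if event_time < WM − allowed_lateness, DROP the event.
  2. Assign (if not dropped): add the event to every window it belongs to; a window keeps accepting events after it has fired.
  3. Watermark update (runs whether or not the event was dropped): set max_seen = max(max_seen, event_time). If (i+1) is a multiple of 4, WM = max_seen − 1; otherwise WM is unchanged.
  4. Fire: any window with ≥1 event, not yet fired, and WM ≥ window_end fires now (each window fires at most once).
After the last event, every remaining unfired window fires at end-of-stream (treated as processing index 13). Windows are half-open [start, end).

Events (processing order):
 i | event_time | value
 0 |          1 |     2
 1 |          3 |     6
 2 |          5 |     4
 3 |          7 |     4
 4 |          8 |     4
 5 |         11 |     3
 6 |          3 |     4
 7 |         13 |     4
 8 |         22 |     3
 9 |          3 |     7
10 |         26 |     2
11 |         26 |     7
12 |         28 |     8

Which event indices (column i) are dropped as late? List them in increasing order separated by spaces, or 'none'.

i=0 t=1 v=2: → [1,6); WM=−∞
i=1 t=3 v=6: → [1,8); WM=−∞
i=2 t=5 v=4: → [1,10); WM=−∞
i=3 t=7 v=4: → [1,12); WM=6
i=4 t=8 v=4: → [1,13); WM=6
i=5 t=11 v=3: → [1,16); WM=6
i=6 t=3 v=4: → [1,16); WM=6
i=7 t=13 v=4: → [1,18); WM=12
i=8 t=22 v=3: → [22,27); WM=12
i=9 t=3 v=7: DROP (t<12-3); WM=12
i=10 t=26 v=2: → [22,31); WM=12
i=11 t=26 v=7: → [22,31); WM=25
i=12 t=28 v=8: → [22,33); WM=25

9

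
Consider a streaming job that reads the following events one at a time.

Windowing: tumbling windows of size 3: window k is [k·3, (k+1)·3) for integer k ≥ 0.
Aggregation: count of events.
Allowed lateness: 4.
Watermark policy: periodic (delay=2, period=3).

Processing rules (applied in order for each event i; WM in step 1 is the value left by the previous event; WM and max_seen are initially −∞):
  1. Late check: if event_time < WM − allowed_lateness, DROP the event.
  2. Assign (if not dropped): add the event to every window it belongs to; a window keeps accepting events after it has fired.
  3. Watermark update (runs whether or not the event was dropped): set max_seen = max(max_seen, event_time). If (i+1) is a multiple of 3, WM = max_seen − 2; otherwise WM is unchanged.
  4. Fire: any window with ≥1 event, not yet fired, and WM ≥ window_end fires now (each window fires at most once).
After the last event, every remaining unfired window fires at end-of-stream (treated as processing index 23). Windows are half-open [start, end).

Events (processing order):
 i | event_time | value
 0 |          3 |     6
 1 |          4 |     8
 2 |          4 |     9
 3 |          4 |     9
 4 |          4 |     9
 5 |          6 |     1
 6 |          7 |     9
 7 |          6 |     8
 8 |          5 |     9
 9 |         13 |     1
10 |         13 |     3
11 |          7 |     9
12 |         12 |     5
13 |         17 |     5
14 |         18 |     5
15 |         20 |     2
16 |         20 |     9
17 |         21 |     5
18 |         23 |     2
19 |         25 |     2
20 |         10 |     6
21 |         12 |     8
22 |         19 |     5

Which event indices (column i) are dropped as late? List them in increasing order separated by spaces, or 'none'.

20 21

i=0 t=3 v=6: → [3,6); WM=−∞
i=1 t=4 v=8: → [3,6); WM=−∞
i=2 t=4 v=9: → [3,6); WM=2
i=3 t=4 v=9: → [3,6); WM=2
i=4 t=4 v=9: → [3,6); WM=2
i=5 t=6 v=1: → [6,9); WM=4
i=6 t=7 v=9: → [6,9); WM=4
i=7 t=6 v=8: → [6,9); WM=4
i=8 t=5 v=9: → [3,6); WM=5
i=9 t=13 v=1: → [12,15); WM=5
i=10 t=13 v=3: → [12,15); WM=5
i=11 t=7 v=9: → [6,9); WM=11; [3,6) fires=6 [6,9) fires=4
i=12 t=12 v=5: → [12,15); WM=11
i=13 t=17 v=5: → [15,18); WM=11
i=14 t=18 v=5: → [18,21); WM=16; [12,15) fires=3
i=15 t=20 v=2: → [18,21); WM=16
i=16 t=20 v=9: → [18,21); WM=16
i=17 t=21 v=5: → [21,24); WM=19; [15,18) fires=1
i=18 t=23 v=2: → [21,24); WM=19
i=19 t=25 v=2: → [24,27); WM=19
i=20 t=10 v=6: DROP (t<19-4); WM=23; [18,21) fires=3
i=21 t=12 v=8: DROP (t<23-4); WM=23
i=22 t=19 v=5: → [18,21); WM=23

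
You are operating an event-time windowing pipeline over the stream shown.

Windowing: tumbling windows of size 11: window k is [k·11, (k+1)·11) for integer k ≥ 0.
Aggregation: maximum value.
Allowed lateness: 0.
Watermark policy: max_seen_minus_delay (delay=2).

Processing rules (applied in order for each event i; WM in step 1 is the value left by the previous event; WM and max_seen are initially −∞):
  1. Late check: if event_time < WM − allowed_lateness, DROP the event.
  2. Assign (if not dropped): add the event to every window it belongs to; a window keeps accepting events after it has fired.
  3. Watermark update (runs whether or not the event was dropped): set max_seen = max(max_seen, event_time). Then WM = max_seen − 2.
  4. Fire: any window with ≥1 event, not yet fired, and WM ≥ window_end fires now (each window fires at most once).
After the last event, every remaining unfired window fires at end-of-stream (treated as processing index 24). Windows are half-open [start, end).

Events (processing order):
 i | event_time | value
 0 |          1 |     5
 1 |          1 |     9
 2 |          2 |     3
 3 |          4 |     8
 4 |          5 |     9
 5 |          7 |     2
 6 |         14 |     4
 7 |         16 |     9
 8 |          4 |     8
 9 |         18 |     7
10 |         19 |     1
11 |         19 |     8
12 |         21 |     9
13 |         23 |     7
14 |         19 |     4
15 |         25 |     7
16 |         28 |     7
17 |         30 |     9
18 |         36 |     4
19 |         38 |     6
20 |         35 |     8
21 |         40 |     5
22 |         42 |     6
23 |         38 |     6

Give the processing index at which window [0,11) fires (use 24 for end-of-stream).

6

i=0 t=1 v=5: → [0,11); WM=-1
i=1 t=1 v=9: → [0,11); WM=-1
i=2 t=2 v=3: → [0,11); WM=0
i=3 t=4 v=8: → [0,11); WM=2
i=4 t=5 v=9: → [0,11); WM=3
i=5 t=7 v=2: → [0,11); WM=5
i=6 t=14 v=4: → [11,22); WM=12; [0,11) fires=9
i=7 t=16 v=9: → [11,22); WM=14
i=8 t=4 v=8: DROP (t<14-0); WM=14
i=9 t=18 v=7: → [11,22); WM=16
i=10 t=19 v=1: → [11,22); WM=17
i=11 t=19 v=8: → [11,22); WM=17
i=12 t=21 v=9: → [11,22); WM=19
i=13 t=23 v=7: → [22,33); WM=21
i=14 t=19 v=4: DROP (t<21-0); WM=21
i=15 t=25 v=7: → [22,33); WM=23; [11,22) fires=9
i=16 t=28 v=7: → [22,33); WM=26
i=17 t=30 v=9: → [22,33); WM=28
i=18 t=36 v=4: → [33,44); WM=34; [22,33) fires=9
i=19 t=38 v=6: → [33,44); WM=36
i=20 t=35 v=8: DROP (t<36-0); WM=36
i=21 t=40 v=5: → [33,44); WM=38
i=22 t=42 v=6: → [33,44); WM=40
i=23 t=38 v=6: DROP (t<40-0); WM=40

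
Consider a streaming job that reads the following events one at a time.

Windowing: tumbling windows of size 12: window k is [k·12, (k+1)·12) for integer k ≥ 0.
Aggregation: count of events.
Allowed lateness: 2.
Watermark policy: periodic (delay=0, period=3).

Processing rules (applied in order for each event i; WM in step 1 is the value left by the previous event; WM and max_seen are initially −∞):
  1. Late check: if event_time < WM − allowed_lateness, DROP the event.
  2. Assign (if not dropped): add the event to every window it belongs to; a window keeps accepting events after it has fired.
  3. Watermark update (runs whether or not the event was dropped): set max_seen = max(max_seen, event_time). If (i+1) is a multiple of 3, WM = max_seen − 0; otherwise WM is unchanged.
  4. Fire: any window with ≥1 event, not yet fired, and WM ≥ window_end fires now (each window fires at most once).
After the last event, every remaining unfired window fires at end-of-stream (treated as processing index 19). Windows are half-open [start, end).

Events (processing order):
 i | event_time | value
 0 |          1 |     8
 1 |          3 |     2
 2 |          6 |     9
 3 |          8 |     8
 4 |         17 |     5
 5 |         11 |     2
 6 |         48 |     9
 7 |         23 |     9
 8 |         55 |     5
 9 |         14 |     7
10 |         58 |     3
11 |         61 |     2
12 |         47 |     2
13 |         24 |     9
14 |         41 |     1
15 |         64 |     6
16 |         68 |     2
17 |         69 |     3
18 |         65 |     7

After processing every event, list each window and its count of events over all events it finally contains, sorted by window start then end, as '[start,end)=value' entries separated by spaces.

i=0 t=1 v=8: → [0,12); WM=−∞
i=1 t=3 v=2: → [0,12); WM=−∞
i=2 t=6 v=9: → [0,12); WM=6
i=3 t=8 v=8: → [0,12); WM=6
i=4 t=17 v=5: → [12,24); WM=6
i=5 t=11 v=2: → [0,12); WM=17; [0,12) fires=5
i=6 t=48 v=9: → [48,60); WM=17
i=7 t=23 v=9: → [12,24); WM=17
i=8 t=55 v=5: → [48,60); WM=55; [12,24) fires=2
i=9 t=14 v=7: DROP (t<55-2); WM=55
i=10 t=58 v=3: → [48,60); WM=55
i=11 t=61 v=2: → [60,72); WM=61; [48,60) fires=3
i=12 t=47 v=2: DROP (t<61-2); WM=61
i=13 t=24 v=9: DROP (t<61-2); WM=61
i=14 t=41 v=1: DROP (t<61-2); WM=61
i=15 t=64 v=6: → [60,72); WM=61
i=16 t=68 v=2: → [60,72); WM=61
i=17 t=69 v=3: → [60,72); WM=69
i=18 t=65 v=7: DROP (t<69-2); WM=69

[0,12)=5 [12,24)=2 [48,60)=3 [60,72)=4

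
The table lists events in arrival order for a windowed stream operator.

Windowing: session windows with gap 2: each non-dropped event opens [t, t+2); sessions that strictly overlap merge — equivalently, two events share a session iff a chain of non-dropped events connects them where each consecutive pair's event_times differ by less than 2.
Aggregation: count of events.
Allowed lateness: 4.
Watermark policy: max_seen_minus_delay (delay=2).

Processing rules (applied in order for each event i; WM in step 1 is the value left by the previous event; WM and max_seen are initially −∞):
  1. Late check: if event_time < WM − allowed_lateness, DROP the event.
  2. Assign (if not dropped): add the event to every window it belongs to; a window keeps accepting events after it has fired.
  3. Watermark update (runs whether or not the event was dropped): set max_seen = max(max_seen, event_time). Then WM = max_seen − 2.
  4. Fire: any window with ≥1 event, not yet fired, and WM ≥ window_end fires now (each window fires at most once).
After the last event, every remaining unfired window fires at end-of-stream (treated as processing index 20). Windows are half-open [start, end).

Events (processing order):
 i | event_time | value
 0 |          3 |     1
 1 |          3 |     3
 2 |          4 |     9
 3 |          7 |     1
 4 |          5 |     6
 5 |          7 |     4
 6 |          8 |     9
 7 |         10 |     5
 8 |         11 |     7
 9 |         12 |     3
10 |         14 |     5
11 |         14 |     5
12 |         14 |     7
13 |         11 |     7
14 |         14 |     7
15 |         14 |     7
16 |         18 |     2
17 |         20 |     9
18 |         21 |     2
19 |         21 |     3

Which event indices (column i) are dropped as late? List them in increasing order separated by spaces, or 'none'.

i=0 t=3 v=1: → [3,5); WM=1
i=1 t=3 v=3: → [3,5); WM=1
i=2 t=4 v=9: → [3,6); WM=2
i=3 t=7 v=1: → [7,9); WM=5
i=4 t=5 v=6: → [3,7); WM=5
i=5 t=7 v=4: → [7,9); WM=5
i=6 t=8 v=9: → [7,10); WM=6
i=7 t=10 v=5: → [10,12); WM=8
i=8 t=11 v=7: → [10,13); WM=9
i=9 t=12 v=3: → [10,14); WM=10
i=10 t=14 v=5: → [14,16); WM=12
i=11 t=14 v=5: → [14,16); WM=12
i=12 t=14 v=7: → [14,16); WM=12
i=13 t=11 v=7: → [10,14); WM=12
i=14 t=14 v=7: → [14,16); WM=12
i=15 t=14 v=7: → [14,16); WM=12
i=16 t=18 v=2: → [18,20); WM=16
i=17 t=20 v=9: → [20,22); WM=18
i=18 t=21 v=2: → [20,23); WM=19
i=19 t=21 v=3: → [20,23); WM=19

none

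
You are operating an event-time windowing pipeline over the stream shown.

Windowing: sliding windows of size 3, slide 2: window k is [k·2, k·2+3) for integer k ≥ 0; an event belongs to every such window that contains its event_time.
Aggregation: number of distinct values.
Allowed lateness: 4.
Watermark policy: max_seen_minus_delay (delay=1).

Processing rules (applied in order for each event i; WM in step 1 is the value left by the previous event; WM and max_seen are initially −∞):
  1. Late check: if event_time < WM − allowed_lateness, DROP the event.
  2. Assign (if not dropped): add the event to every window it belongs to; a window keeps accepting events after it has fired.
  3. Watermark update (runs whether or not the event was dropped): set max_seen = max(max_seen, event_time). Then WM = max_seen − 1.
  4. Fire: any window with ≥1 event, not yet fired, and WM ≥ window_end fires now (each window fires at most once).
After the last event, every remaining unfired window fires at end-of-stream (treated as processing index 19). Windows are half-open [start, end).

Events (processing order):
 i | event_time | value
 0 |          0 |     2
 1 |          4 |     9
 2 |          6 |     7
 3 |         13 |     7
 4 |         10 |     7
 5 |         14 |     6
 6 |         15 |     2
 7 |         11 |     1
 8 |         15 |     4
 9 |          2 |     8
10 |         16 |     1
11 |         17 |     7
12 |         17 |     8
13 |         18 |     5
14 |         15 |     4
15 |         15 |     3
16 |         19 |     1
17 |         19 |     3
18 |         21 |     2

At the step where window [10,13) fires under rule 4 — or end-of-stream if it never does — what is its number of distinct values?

1

i=0 t=0 v=2: → [0,3); WM=-1
i=1 t=4 v=9: → [4,7),[2,5); WM=3; [0,3) fires=1
i=2 t=6 v=7: → [6,9),[4,7); WM=5; [2,5) fires=1
i=3 t=13 v=7: → [12,15); WM=12; [4,7) fires=2 [6,9) fires=1
i=4 t=10 v=7: → [10,13),[8,11); WM=12; [8,11) fires=1
i=5 t=14 v=6: → [14,17),[12,15); WM=13; [10,13) fires=1
i=6 t=15 v=2: → [14,17); WM=14
i=7 t=11 v=1: → [10,13); WM=14
i=8 t=15 v=4: → [14,17); WM=14
i=9 t=2 v=8: DROP (t<14-4); WM=14
i=10 t=16 v=1: → [16,19),[14,17); WM=15; [12,15) fires=2
i=11 t=17 v=7: → [16,19); WM=16
i=12 t=17 v=8: → [16,19); WM=16
i=13 t=18 v=5: → [18,21),[16,19); WM=17; [14,17) fires=4
i=14 t=15 v=4: → [14,17); WM=17
i=15 t=15 v=3: → [14,17); WM=17
i=16 t=19 v=1: → [18,21); WM=18
i=17 t=19 v=3: → [18,21); WM=18
i=18 t=21 v=2: → [20,23); WM=20; [16,19) fires=4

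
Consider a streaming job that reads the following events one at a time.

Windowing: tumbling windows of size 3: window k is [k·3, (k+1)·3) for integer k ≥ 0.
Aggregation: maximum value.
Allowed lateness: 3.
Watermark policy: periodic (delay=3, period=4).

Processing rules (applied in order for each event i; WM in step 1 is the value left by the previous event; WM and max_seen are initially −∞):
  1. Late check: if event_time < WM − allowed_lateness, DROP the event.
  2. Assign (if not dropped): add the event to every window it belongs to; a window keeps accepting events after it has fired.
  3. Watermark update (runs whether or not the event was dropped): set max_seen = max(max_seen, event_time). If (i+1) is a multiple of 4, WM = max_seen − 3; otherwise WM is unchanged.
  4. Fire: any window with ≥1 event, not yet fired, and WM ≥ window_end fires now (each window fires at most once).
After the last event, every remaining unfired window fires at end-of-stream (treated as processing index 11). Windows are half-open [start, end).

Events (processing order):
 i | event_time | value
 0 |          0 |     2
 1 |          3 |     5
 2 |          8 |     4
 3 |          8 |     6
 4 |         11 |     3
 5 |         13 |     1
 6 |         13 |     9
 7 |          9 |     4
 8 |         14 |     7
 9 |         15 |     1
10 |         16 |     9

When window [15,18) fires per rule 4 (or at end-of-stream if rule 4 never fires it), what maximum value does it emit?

i=0 t=0 v=2: → [0,3); WM=−∞
i=1 t=3 v=5: → [3,6); WM=−∞
i=2 t=8 v=4: → [6,9); WM=−∞
i=3 t=8 v=6: → [6,9); WM=5; [0,3) fires=2
i=4 t=11 v=3: → [9,12); WM=5
i=5 t=13 v=1: → [12,15); WM=5
i=6 t=13 v=9: → [12,15); WM=5
i=7 t=9 v=4: → [9,12); WM=10; [3,6) fires=5 [6,9) fires=6
i=8 t=14 v=7: → [12,15); WM=10
i=9 t=15 v=1: → [15,18); WM=10
i=10 t=16 v=9: → [15,18); WM=10

9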